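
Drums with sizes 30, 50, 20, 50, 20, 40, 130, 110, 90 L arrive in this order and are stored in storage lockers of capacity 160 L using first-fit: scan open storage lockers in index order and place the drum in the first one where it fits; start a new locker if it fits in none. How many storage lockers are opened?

  30 → locker 1 (new)  [load 30/160]
  50 → locker 1  [load 80/160]
  20 → locker 1  [load 100/160]
  50 → locker 1  [load 150/160]
  20 → locker 2 (new)  [load 20/160]
  40 → locker 2  [load 60/160]
  130 → locker 3 (new)  [load 130/160]
  110 → locker 4 (new)  [load 110/160]
  90 → locker 2  [load 150/160]
4 storage lockers opened.

4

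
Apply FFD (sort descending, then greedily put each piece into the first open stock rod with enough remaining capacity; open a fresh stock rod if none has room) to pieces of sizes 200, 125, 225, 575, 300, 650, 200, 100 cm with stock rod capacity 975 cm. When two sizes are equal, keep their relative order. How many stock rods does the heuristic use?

Sorted descending: 650, 575, 300, 225, 200, 200, 125, 100.
  650 → stock rod 1 (new)  [load 650/975]
  575 → stock rod 2 (new)  [load 575/975]
  300 → stock rod 1  [load 950/975]
  225 → stock rod 2  [load 800/975]
  200 → stock rod 3 (new)  [load 200/975]
  200 → stock rod 3  [load 400/975]
  125 → stock rod 2  [load 925/975]
  100 → stock rod 3  [load 500/975]
3 stock rods opened.

3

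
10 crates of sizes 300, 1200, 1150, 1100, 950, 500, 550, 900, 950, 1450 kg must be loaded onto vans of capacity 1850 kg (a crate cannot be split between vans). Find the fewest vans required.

6

Total = 1450 + 1200 + 1150 + 1100 + 950 + 950 + 900 + 550 + 500 + 300 = 9050 kg.
Lower bound: ⌈9050/1850⌉ = 5 vans.
Also, 6 crates each exceed 925 kg, and no two of those can share a van, so at least 6 vans are needed.
A packing using 6 vans:
  van 1: 1450 + 300 = 1750
  van 2: 1200 + 550 = 1750
  van 3: 1150 + 500 = 1650
  van 4: 1100 = 1100
  van 5: 950 + 900 = 1850
  van 6: 950 = 950
This matches the lower bound, so 6 is optimal.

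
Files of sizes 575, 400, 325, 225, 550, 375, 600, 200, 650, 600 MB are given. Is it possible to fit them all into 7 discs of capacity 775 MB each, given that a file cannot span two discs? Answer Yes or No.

Yes

A valid assignment using 7 discs:
  disc 1: 650 = 650
  disc 2: 600 = 600
  disc 3: 600 = 600
  disc 4: 575 + 200 = 775
  disc 5: 550 + 225 = 775
  disc 6: 400 + 375 = 775
  disc 7: 325 = 325
Every load is within 775 MB, so 7 discs suffice.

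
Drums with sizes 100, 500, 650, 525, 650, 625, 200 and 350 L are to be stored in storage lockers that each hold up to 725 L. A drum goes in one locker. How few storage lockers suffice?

Total = 650 + 650 + 625 + 525 + 500 + 350 + 200 + 100 = 3600 L.
Lower bound: ⌈3600/725⌉ = 5 storage lockers.
A packing using 6 storage lockers:
  locker 1: 650 = 650
  locker 2: 650 = 650
  locker 3: 625 + 100 = 725
  locker 4: 525 + 200 = 725
  locker 5: 500 = 500
  locker 6: 350 = 350
No arrangement into 5 storage lockers stays within capacity, so 6 is optimal.

6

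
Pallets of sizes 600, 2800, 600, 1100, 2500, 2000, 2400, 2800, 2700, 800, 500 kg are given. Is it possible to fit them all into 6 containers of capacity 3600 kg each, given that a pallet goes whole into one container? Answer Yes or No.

Yes

A valid assignment using 6 containers:
  container 1: 2800 + 800 = 3600
  container 2: 2800 + 600 = 3400
  container 3: 2700 + 600 = 3300
  container 4: 2500 + 1100 = 3600
  container 5: 2400 + 500 = 2900
  container 6: 2000 = 2000
Every load is within 3600 kg, so 6 containers suffice.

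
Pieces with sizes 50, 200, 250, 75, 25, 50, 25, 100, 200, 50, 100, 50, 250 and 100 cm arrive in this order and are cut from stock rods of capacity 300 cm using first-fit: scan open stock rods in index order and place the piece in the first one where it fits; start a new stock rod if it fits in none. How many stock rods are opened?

6

  50 → stock rod 1 (new)  [load 50/300]
  200 → stock rod 1  [load 250/300]
  250 → stock rod 2 (new)  [load 250/300]
  75 → stock rod 3 (new)  [load 75/300]
  25 → stock rod 1  [load 275/300]
  50 → stock rod 2  [load 300/300]
  25 → stock rod 1  [load 300/300]
  100 → stock rod 3  [load 175/300]
  200 → stock rod 4 (new)  [load 200/300]
  50 → stock rod 3  [load 225/300]
  100 → stock rod 4  [load 300/300]
  50 → stock rod 3  [load 275/300]
  250 → stock rod 5 (new)  [load 250/300]
  100 → stock rod 6 (new)  [load 100/300]
6 stock rods opened.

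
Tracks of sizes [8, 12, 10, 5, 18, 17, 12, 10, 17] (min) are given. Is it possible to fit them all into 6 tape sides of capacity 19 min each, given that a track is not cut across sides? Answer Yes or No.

No

Total = 109 min; ⌈109/19⌉ = 6.
7 tracks each exceed half the capacity and cannot share a side, forcing at least 7 tape sides.
At least 7 tape sides are required, but only 6 are allowed.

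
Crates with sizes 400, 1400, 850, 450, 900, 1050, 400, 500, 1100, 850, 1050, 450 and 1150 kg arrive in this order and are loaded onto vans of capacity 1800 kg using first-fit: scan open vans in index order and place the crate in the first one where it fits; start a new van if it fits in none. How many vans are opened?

8

  400 → van 1 (new)  [load 400/1800]
  1400 → van 1  [load 1800/1800]
  850 → van 2 (new)  [load 850/1800]
  450 → van 2  [load 1300/1800]
  900 → van 3 (new)  [load 900/1800]
  1050 → van 4 (new)  [load 1050/1800]
  400 → van 2  [load 1700/1800]
  500 → van 3  [load 1400/1800]
  1100 → van 5 (new)  [load 1100/1800]
  850 → van 6 (new)  [load 850/1800]
  1050 → van 7 (new)  [load 1050/1800]
  450 → van 4  [load 1500/1800]
  1150 → van 8 (new)  [load 1150/1800]
8 vans opened.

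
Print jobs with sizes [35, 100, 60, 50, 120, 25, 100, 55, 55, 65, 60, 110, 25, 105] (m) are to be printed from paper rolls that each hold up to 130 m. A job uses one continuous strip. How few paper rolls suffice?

9

Total = 120 + 110 + 105 + 100 + 100 + 65 + 60 + 60 + 55 + 55 + 50 + 35 + 25 + 25 = 965 m.
Lower bound: ⌈965/130⌉ = 8 paper rolls.
A packing using 9 paper rolls:
  roll 1: 120 = 120
  roll 2: 110 = 110
  roll 3: 105 + 25 = 130
  roll 4: 100 + 25 = 125
  roll 5: 100 = 100
  roll 6: 65 + 60 = 125
  roll 7: 60 + 55 = 115
  roll 8: 55 + 50 = 105
  roll 9: 35 = 35
No arrangement into 8 paper rolls stays within capacity, so 9 is optimal.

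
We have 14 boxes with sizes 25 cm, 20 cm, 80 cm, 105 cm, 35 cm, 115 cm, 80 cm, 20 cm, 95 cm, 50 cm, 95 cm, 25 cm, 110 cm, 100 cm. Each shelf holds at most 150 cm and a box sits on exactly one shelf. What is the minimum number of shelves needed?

8

Total = 115 + 110 + 105 + 100 + 95 + 95 + 80 + 80 + 50 + 35 + 25 + 25 + 20 + 20 = 955 cm.
Lower bound: ⌈955/150⌉ = 7 shelves.
Also, 8 boxes each exceed 75 cm, and no two of those can share a shelf, so at least 8 shelves are needed.
A packing using 8 shelves:
  shelf 1: 115 + 35 = 150
  shelf 2: 110 + 25 = 135
  shelf 3: 105 + 25 + 20 = 150
  shelf 4: 100 + 50 = 150
  shelf 5: 95 + 20 = 115
  shelf 6: 95 = 95
  shelf 7: 80 = 80
  shelf 8: 80 = 80
This matches the lower bound, so 8 is optimal.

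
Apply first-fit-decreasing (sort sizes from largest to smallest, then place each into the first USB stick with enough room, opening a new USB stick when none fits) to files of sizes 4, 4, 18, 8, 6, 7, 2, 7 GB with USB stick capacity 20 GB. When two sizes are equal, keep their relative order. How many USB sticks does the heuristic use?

Sorted descending: 18, 8, 7, 7, 6, 4, 4, 2.
  18 → USB stick 1 (new)  [load 18/20]
  8 → USB stick 2 (new)  [load 8/20]
  7 → USB stick 2  [load 15/20]
  7 → USB stick 3 (new)  [load 7/20]
  6 → USB stick 3  [load 13/20]
  4 → USB stick 2  [load 19/20]
  4 → USB stick 3  [load 17/20]
  2 → USB stick 1  [load 20/20]
3 USB sticks opened.

3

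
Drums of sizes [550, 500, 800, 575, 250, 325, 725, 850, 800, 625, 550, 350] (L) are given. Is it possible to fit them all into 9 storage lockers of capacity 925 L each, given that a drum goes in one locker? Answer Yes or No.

A valid assignment using 9 storage lockers:
  locker 1: 850 = 850
  locker 2: 800 = 800
  locker 3: 800 = 800
  locker 4: 725 = 725
  locker 5: 625 + 250 = 875
  locker 6: 575 + 350 = 925
  locker 7: 550 + 325 = 875
  locker 8: 550 = 550
  locker 9: 500 = 500
Every load is within 925 L, so 9 storage lockers suffice.

Yes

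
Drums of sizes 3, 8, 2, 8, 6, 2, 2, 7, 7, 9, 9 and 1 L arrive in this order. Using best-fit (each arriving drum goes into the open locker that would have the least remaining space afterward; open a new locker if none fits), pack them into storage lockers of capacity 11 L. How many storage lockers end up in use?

7

  3 → locker 1 (new)  [load 3/11]
  8 → locker 1  [load 11/11]
  2 → locker 2 (new)  [load 2/11]
  8 → locker 2  [load 10/11]
  6 → locker 3 (new)  [load 6/11]
  2 → locker 3  [load 8/11]
  2 → locker 3  [load 10/11]
  7 → locker 4 (new)  [load 7/11]
  7 → locker 5 (new)  [load 7/11]
  9 → locker 6 (new)  [load 9/11]
  9 → locker 7 (new)  [load 9/11]
  1 → locker 2  [load 11/11]
7 storage lockers opened.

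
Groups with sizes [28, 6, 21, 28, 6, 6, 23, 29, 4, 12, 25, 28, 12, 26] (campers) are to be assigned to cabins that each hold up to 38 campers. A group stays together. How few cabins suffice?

Total = 29 + 28 + 28 + 28 + 26 + 25 + 23 + 21 + 12 + 12 + 6 + 6 + 6 + 4 = 254 campers.
Lower bound: ⌈254/38⌉ = 7 cabins.
Also, 8 groups each exceed 19 campers, and no two of those can share a cabin, so at least 8 cabins are needed.
A packing using 8 cabins:
  cabin 1: 29 + 6 = 35
  cabin 2: 28 + 6 + 4 = 38
  cabin 3: 28 + 6 = 34
  cabin 4: 28 = 28
  cabin 5: 26 + 12 = 38
  cabin 6: 25 + 12 = 37
  cabin 7: 23 = 23
  cabin 8: 21 = 21
This matches the lower bound, so 8 is optimal.

8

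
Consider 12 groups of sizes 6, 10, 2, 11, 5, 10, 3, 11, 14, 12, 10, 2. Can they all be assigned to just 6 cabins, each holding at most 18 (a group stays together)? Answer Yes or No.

Total = 96; ⌈96/18⌉ = 6.
7 groups each exceed half the capacity and cannot share a cabin, forcing at least 7 cabins.
At least 7 cabins are required, but only 6 are allowed.

No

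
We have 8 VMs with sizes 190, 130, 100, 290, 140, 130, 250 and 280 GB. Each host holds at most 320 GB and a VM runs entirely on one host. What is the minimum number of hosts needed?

Total = 290 + 280 + 250 + 190 + 140 + 130 + 130 + 100 = 1510 GB.
Lower bound: ⌈1510/320⌉ = 5 hosts.
A packing using 6 hosts:
  host 1: 290 = 290
  host 2: 280 = 280
  host 3: 250 = 250
  host 4: 190 + 130 = 320
  host 5: 140 + 130 = 270
  host 6: 100 = 100
No arrangement into 5 hosts stays within capacity, so 6 is optimal.

6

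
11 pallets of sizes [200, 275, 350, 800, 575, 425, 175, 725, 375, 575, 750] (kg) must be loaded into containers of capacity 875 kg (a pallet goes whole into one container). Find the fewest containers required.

7

Total = 800 + 750 + 725 + 575 + 575 + 425 + 375 + 350 + 275 + 200 + 175 = 5225 kg.
Lower bound: ⌈5225/875⌉ = 6 containers.
A packing using 7 containers:
  container 1: 800 = 800
  container 2: 750 = 750
  container 3: 725 = 725
  container 4: 575 + 275 = 850
  container 5: 575 + 200 = 775
  container 6: 425 + 375 = 800
  container 7: 350 + 175 = 525
No arrangement into 6 containers stays within capacity, so 7 is optimal.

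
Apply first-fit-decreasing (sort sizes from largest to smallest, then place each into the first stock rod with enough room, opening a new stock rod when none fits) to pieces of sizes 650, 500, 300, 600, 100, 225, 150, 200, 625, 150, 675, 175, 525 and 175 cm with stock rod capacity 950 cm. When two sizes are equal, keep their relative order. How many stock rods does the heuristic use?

Sorted descending: 675, 650, 625, 600, 525, 500, 300, 225, 200, 175, 175, 150, 150, 100.
  675 → stock rod 1 (new)  [load 675/950]
  650 → stock rod 2 (new)  [load 650/950]
  625 → stock rod 3 (new)  [load 625/950]
  600 → stock rod 4 (new)  [load 600/950]
  525 → stock rod 5 (new)  [load 525/950]
  500 → stock rod 6 (new)  [load 500/950]
  300 → stock rod 2  [load 950/950]
  225 → stock rod 1  [load 900/950]
  200 → stock rod 3  [load 825/950]
  175 → stock rod 4  [load 775/950]
  175 → stock rod 4  [load 950/950]
  150 → stock rod 5  [load 675/950]
  150 → stock rod 5  [load 825/950]
  100 → stock rod 3  [load 925/950]
6 stock rods opened.

6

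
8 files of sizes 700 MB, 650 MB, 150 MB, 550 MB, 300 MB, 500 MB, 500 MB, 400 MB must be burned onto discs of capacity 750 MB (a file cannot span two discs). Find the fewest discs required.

Total = 700 + 650 + 550 + 500 + 500 + 400 + 300 + 150 = 3750 MB.
Lower bound: ⌈3750/750⌉ = 5 discs.
Also, 6 files each exceed 375 MB, and no two of those can share a disc, so at least 6 discs are needed.
A packing using 6 discs:
  disc 1: 700 = 700
  disc 2: 650 = 650
  disc 3: 550 + 150 = 700
  disc 4: 500 = 500
  disc 5: 500 = 500
  disc 6: 400 + 300 = 700
This matches the lower bound, so 6 is optimal.

6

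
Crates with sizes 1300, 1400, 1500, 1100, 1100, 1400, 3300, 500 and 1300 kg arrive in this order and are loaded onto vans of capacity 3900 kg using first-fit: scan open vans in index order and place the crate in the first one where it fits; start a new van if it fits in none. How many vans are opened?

4

  1300 → van 1 (new)  [load 1300/3900]
  1400 → van 1  [load 2700/3900]
  1500 → van 2 (new)  [load 1500/3900]
  1100 → van 1  [load 3800/3900]
  1100 → van 2  [load 2600/3900]
  1400 → van 3 (new)  [load 1400/3900]
  3300 → van 4 (new)  [load 3300/3900]
  500 → van 2  [load 3100/3900]
  1300 → van 3  [load 2700/3900]
4 vans opened.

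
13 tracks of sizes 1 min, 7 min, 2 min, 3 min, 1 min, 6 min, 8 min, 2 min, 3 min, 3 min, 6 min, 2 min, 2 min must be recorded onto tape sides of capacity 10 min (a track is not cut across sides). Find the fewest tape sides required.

5

Total = 8 + 7 + 6 + 6 + 3 + 3 + 3 + 2 + 2 + 2 + 2 + 1 + 1 = 46 min.
Lower bound: ⌈46/10⌉ = 5 tape sides.
A packing using 5 tape sides:
  side 1: 8 + 2 = 10
  side 2: 7 + 3 = 10
  side 3: 6 + 3 + 1 = 10
  side 4: 6 + 3 + 1 = 10
  side 5: 2 + 2 + 2 = 6
This matches the lower bound, so 5 is optimal.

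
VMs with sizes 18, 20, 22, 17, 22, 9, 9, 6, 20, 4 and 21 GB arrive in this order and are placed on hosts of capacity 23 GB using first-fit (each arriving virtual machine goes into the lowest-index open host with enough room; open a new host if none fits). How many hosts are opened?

  18 → host 1 (new)  [load 18/23]
  20 → host 2 (new)  [load 20/23]
  22 → host 3 (new)  [load 22/23]
  17 → host 4 (new)  [load 17/23]
  22 → host 5 (new)  [load 22/23]
  9 → host 6 (new)  [load 9/23]
  9 → host 6  [load 18/23]
  6 → host 4  [load 23/23]
  20 → host 7 (new)  [load 20/23]
  4 → host 1  [load 22/23]
  21 → host 8 (new)  [load 21/23]
8 hosts opened.

8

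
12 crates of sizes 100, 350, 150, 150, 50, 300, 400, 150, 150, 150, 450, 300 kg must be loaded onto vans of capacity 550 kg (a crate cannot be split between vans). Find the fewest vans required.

6

Total = 450 + 400 + 350 + 300 + 300 + 150 + 150 + 150 + 150 + 150 + 100 + 50 = 2700 kg.
Lower bound: ⌈2700/550⌉ = 5 vans.
A packing using 6 vans:
  van 1: 450 + 100 = 550
  van 2: 400 + 150 = 550
  van 3: 350 + 150 + 50 = 550
  van 4: 300 + 150 = 450
  van 5: 300 + 150 = 450
  van 6: 150 = 150
No arrangement into 5 vans stays within capacity, so 6 is optimal.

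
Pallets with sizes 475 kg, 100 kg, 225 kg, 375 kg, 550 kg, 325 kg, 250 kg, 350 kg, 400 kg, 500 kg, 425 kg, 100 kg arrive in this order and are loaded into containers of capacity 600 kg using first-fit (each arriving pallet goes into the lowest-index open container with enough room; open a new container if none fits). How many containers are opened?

8

  475 → container 1 (new)  [load 475/600]
  100 → container 1  [load 575/600]
  225 → container 2 (new)  [load 225/600]
  375 → container 2  [load 600/600]
  550 → container 3 (new)  [load 550/600]
  325 → container 4 (new)  [load 325/600]
  250 → container 4  [load 575/600]
  350 → container 5 (new)  [load 350/600]
  400 → container 6 (new)  [load 400/600]
  500 → container 7 (new)  [load 500/600]
  425 → container 8 (new)  [load 425/600]
  100 → container 5  [load 450/600]
8 containers opened.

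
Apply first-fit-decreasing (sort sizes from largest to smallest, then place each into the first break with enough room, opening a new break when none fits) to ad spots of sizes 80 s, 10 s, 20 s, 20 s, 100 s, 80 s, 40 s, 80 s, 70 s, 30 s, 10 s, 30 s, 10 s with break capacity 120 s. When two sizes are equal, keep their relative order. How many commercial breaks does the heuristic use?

5

Sorted descending: 100, 80, 80, 80, 70, 40, 30, 30, 20, 20, 10, 10, 10.
  100 → break 1 (new)  [load 100/120]
  80 → break 2 (new)  [load 80/120]
  80 → break 3 (new)  [load 80/120]
  80 → break 4 (new)  [load 80/120]
  70 → break 5 (new)  [load 70/120]
  40 → break 2  [load 120/120]
  30 → break 3  [load 110/120]
  30 → break 4  [load 110/120]
  20 → break 1  [load 120/120]
  20 → break 5  [load 90/120]
  10 → break 3  [load 120/120]
  10 → break 4  [load 120/120]
  10 → break 5  [load 100/120]
5 commercial breaks opened.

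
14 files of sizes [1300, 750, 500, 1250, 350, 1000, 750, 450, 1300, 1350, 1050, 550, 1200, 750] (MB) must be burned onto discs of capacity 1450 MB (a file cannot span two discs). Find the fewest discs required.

Total = 1350 + 1300 + 1300 + 1250 + 1200 + 1050 + 1000 + 750 + 750 + 750 + 550 + 500 + 450 + 350 = 12550 MB.
Lower bound: ⌈12550/1450⌉ = 9 discs.
Also, 10 files each exceed 725 MB, and no two of those can share a disc, so at least 10 discs are needed.
A packing using 10 discs:
  disc 1: 1350 = 1350
  disc 2: 1300 = 1300
  disc 3: 1300 = 1300
  disc 4: 1250 = 1250
  disc 5: 1200 = 1200
  disc 6: 1050 + 350 = 1400
  disc 7: 1000 + 450 = 1450
  disc 8: 750 + 550 = 1300
  disc 9: 750 + 500 = 1250
  disc 10: 750 = 750
This matches the lower bound, so 10 is optimal.

10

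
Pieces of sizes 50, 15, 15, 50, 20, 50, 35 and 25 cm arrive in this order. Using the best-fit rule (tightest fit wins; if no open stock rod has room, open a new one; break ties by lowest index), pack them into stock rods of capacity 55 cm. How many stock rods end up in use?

6

  50 → stock rod 1 (new)  [load 50/55]
  15 → stock rod 2 (new)  [load 15/55]
  15 → stock rod 2  [load 30/55]
  50 → stock rod 3 (new)  [load 50/55]
  20 → stock rod 2  [load 50/55]
  50 → stock rod 4 (new)  [load 50/55]
  35 → stock rod 5 (new)  [load 35/55]
  25 → stock rod 6 (new)  [load 25/55]
6 stock rods opened.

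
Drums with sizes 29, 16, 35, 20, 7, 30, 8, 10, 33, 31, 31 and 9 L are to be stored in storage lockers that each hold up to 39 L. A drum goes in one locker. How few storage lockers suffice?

Total = 35 + 33 + 31 + 31 + 30 + 29 + 20 + 16 + 10 + 9 + 8 + 7 = 259 L.
Lower bound: ⌈259/39⌉ = 7 storage lockers.
A packing using 7 storage lockers:
  locker 1: 35 = 35
  locker 2: 33 = 33
  locker 3: 31 + 8 = 39
  locker 4: 31 + 7 = 38
  locker 5: 30 + 9 = 39
  locker 6: 29 + 10 = 39
  locker 7: 20 + 16 = 36
This matches the lower bound, so 7 is optimal.

7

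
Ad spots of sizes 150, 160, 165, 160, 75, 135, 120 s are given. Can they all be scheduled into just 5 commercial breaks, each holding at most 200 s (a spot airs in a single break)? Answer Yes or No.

No

Total = 965 s; ⌈965/200⌉ = 5.
6 ad spots each exceed half the capacity and cannot share a break, forcing at least 6 commercial breaks.
At least 6 commercial breaks are required, but only 5 are allowed.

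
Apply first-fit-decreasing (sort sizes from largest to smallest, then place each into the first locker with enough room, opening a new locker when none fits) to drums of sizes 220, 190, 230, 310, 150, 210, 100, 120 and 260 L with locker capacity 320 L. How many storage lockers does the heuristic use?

7

Sorted descending: 310, 260, 230, 220, 210, 190, 150, 120, 100.
  310 → locker 1 (new)  [load 310/320]
  260 → locker 2 (new)  [load 260/320]
  230 → locker 3 (new)  [load 230/320]
  220 → locker 4 (new)  [load 220/320]
  210 → locker 5 (new)  [load 210/320]
  190 → locker 6 (new)  [load 190/320]
  150 → locker 7 (new)  [load 150/320]
  120 → locker 6  [load 310/320]
  100 → locker 4  [load 320/320]
7 storage lockers opened.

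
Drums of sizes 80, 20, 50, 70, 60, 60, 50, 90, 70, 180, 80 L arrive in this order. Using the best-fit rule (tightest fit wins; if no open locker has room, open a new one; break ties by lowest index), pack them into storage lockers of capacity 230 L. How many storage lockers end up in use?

  80 → locker 1 (new)  [load 80/230]
  20 → locker 1  [load 100/230]
  50 → locker 1  [load 150/230]
  70 → locker 1  [load 220/230]
  60 → locker 2 (new)  [load 60/230]
  60 → locker 2  [load 120/230]
  50 → locker 2  [load 170/230]
  90 → locker 3 (new)  [load 90/230]
  70 → locker 3  [load 160/230]
  180 → locker 4 (new)  [load 180/230]
  80 → locker 5 (new)  [load 80/230]
5 storage lockers opened.

5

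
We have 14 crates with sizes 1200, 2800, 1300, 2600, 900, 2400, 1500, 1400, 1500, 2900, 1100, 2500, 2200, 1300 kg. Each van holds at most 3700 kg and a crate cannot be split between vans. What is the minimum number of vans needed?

Total = 2900 + 2800 + 2600 + 2500 + 2400 + 2200 + 1500 + 1500 + 1400 + 1300 + 1300 + 1200 + 1100 + 900 = 25600 kg.
Lower bound: ⌈25600/3700⌉ = 7 vans.
A packing using 8 vans:
  van 1: 2900 = 2900
  van 2: 2800 + 900 = 3700
  van 3: 2600 + 1100 = 3700
  van 4: 2500 + 1200 = 3700
  van 5: 2400 + 1300 = 3700
  van 6: 2200 + 1500 = 3700
  van 7: 1500 + 1400 = 2900
  van 8: 1300 = 1300
No arrangement into 7 vans stays within capacity, so 8 is optimal.

8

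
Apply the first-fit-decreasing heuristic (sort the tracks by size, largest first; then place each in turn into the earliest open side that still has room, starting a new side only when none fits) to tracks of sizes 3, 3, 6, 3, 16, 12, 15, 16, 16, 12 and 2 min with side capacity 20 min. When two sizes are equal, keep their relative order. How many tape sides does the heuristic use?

6

Sorted descending: 16, 16, 16, 15, 12, 12, 6, 3, 3, 3, 2.
  16 → side 1 (new)  [load 16/20]
  16 → side 2 (new)  [load 16/20]
  16 → side 3 (new)  [load 16/20]
  15 → side 4 (new)  [load 15/20]
  12 → side 5 (new)  [load 12/20]
  12 → side 6 (new)  [load 12/20]
  6 → side 5  [load 18/20]
  3 → side 1  [load 19/20]
  3 → side 2  [load 19/20]
  3 → side 3  [load 19/20]
  2 → side 4  [load 17/20]
6 tape sides opened.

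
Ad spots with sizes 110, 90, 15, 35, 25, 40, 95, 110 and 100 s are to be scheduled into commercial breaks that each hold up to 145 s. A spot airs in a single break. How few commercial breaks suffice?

5

Total = 110 + 110 + 100 + 95 + 90 + 40 + 35 + 25 + 15 = 620 s.
Lower bound: ⌈620/145⌉ = 5 commercial breaks.
A packing using 5 commercial breaks:
  break 1: 110 + 35 = 145
  break 2: 110 + 25 = 135
  break 3: 100 + 40 = 140
  break 4: 95 + 15 = 110
  break 5: 90 = 90
This matches the lower bound, so 5 is optimal.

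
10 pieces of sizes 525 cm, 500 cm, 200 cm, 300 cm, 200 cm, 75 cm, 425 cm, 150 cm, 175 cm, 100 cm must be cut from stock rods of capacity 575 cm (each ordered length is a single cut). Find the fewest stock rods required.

5

Total = 525 + 500 + 425 + 300 + 200 + 200 + 175 + 150 + 100 + 75 = 2650 cm.
Lower bound: ⌈2650/575⌉ = 5 stock rods.
A packing using 5 stock rods:
  stock rod 1: 525 = 525
  stock rod 2: 500 + 75 = 575
  stock rod 3: 425 + 150 = 575
  stock rod 4: 300 + 200 = 500
  stock rod 5: 200 + 175 + 100 = 475
This matches the lower bound, so 5 is optimal.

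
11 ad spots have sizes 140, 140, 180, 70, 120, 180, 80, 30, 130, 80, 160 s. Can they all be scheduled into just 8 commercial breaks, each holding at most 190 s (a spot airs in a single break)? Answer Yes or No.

A valid assignment using 8 commercial breaks:
  break 1: 180 = 180
  break 2: 180 = 180
  break 3: 160 + 30 = 190
  break 4: 140 = 140
  break 5: 140 = 140
  break 6: 130 = 130
  break 7: 120 + 70 = 190
  break 8: 80 + 80 = 160
Every load is within 190 s, so 8 commercial breaks suffice.

Yes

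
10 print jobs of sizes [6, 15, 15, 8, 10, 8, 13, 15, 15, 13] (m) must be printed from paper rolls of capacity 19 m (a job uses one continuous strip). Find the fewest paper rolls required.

8

Total = 15 + 15 + 15 + 15 + 13 + 13 + 10 + 8 + 8 + 6 = 118 m.
Lower bound: ⌈118/19⌉ = 7 paper rolls.
A packing using 8 paper rolls:
  roll 1: 15 = 15
  roll 2: 15 = 15
  roll 3: 15 = 15
  roll 4: 15 = 15
  roll 5: 13 + 6 = 19
  roll 6: 13 = 13
  roll 7: 10 + 8 = 18
  roll 8: 8 = 8
No arrangement into 7 paper rolls stays within capacity, so 8 is optimal.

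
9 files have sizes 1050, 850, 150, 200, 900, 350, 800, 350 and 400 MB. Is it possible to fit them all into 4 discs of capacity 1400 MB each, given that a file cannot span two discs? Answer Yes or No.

Yes

A valid assignment using 4 discs:
  disc 1: 1050 + 350 = 1400
  disc 2: 900 + 400 = 1300
  disc 3: 850 + 350 + 200 = 1400
  disc 4: 800 + 150 = 950
Every load is within 1400 MB, so 4 discs suffice.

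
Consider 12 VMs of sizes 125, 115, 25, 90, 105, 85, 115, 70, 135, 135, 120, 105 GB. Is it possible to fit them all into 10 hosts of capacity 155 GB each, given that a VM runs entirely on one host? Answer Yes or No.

Yes

A valid assignment using 10 hosts:
  host 1: 135 = 135
  host 2: 135 = 135
  host 3: 125 + 25 = 150
  host 4: 120 = 120
  host 5: 115 = 115
  host 6: 115 = 115
  host 7: 105 = 105
  host 8: 105 = 105
  host 9: 90 = 90
  host 10: 85 + 70 = 155
Every load is within 155 GB, so 10 hosts suffice.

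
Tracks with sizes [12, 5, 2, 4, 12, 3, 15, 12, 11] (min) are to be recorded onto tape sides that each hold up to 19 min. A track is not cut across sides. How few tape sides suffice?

Total = 15 + 12 + 12 + 12 + 11 + 5 + 4 + 3 + 2 = 76 min.
Lower bound: ⌈76/19⌉ = 4 tape sides.
Also, 5 tracks each exceed 19/2 min, and no two of those can share a side, so at least 5 tape sides are needed.
A packing using 5 tape sides:
  side 1: 15 + 4 = 19
  side 2: 12 + 5 + 2 = 19
  side 3: 12 + 3 = 15
  side 4: 12 = 12
  side 5: 11 = 11
This matches the lower bound, so 5 is optimal.

5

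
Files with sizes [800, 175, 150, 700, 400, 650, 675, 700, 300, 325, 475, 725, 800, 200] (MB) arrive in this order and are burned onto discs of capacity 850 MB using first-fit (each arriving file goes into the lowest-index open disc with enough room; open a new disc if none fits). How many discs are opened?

10

  800 → disc 1 (new)  [load 800/850]
  175 → disc 2 (new)  [load 175/850]
  150 → disc 2  [load 325/850]
  700 → disc 3 (new)  [load 700/850]
  400 → disc 2  [load 725/850]
  650 → disc 4 (new)  [load 650/850]
  675 → disc 5 (new)  [load 675/850]
  700 → disc 6 (new)  [load 700/850]
  300 → disc 7 (new)  [load 300/850]
  325 → disc 7  [load 625/850]
  475 → disc 8 (new)  [load 475/850]
  725 → disc 9 (new)  [load 725/850]
  800 → disc 10 (new)  [load 800/850]
  200 → disc 4  [load 850/850]
10 discs opened.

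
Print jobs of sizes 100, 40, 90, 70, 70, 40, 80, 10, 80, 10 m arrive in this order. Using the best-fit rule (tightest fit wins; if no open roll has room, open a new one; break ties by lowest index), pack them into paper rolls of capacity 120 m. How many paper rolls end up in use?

6

  100 → roll 1 (new)  [load 100/120]
  40 → roll 2 (new)  [load 40/120]
  90 → roll 3 (new)  [load 90/120]
  70 → roll 2  [load 110/120]
  70 → roll 4 (new)  [load 70/120]
  40 → roll 4  [load 110/120]
  80 → roll 5 (new)  [load 80/120]
  10 → roll 2  [load 120/120]
  80 → roll 6 (new)  [load 80/120]
  10 → roll 4  [load 120/120]
6 paper rolls opened.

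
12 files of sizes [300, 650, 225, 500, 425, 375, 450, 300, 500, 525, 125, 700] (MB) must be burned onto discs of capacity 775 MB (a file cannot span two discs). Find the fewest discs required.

Total = 700 + 650 + 525 + 500 + 500 + 450 + 425 + 375 + 300 + 300 + 225 + 125 = 5075 MB.
Lower bound: ⌈5075/775⌉ = 7 discs.
A packing using 8 discs:
  disc 1: 700 = 700
  disc 2: 650 + 125 = 775
  disc 3: 525 + 225 = 750
  disc 4: 500 = 500
  disc 5: 500 = 500
  disc 6: 450 + 300 = 750
  disc 7: 425 + 300 = 725
  disc 8: 375 = 375
No arrangement into 7 discs stays within capacity, so 8 is optimal.

8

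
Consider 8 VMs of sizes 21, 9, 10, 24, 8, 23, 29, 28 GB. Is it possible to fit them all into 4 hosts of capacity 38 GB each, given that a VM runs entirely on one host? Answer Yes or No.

Total = 152 GB; ⌈152/38⌉ = 4.
5 VMs each exceed half the capacity and cannot share a host, forcing at least 5 hosts.
At least 5 hosts are required, but only 4 are allowed.

No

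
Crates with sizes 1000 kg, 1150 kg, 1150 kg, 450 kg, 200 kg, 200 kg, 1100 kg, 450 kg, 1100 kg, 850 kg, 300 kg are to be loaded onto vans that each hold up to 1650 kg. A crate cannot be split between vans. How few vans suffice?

6

Total = 1150 + 1150 + 1100 + 1100 + 1000 + 850 + 450 + 450 + 300 + 200 + 200 = 7950 kg.
Lower bound: ⌈7950/1650⌉ = 5 vans.
Also, 6 crates each exceed 825 kg, and no two of those can share a van, so at least 6 vans are needed.
A packing using 6 vans:
  van 1: 1150 + 450 = 1600
  van 2: 1150 + 450 = 1600
  van 3: 1100 + 300 + 200 = 1600
  van 4: 1100 + 200 = 1300
  van 5: 1000 = 1000
  van 6: 850 = 850
This matches the lower bound, so 6 is optimal.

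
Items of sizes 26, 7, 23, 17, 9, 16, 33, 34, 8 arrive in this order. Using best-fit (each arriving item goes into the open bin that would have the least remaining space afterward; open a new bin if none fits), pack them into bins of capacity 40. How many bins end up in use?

5

  26 → bin 1 (new)  [load 26/40]
  7 → bin 1  [load 33/40]
  23 → bin 2 (new)  [load 23/40]
  17 → bin 2  [load 40/40]
  9 → bin 3 (new)  [load 9/40]
  16 → bin 3  [load 25/40]
  33 → bin 4 (new)  [load 33/40]
  34 → bin 5 (new)  [load 34/40]
  8 → bin 3  [load 33/40]
5 bins opened.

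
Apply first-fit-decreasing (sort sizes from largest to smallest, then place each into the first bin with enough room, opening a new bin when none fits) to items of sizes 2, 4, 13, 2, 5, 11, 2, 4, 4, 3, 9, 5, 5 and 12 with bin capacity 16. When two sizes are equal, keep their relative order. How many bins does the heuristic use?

6

Sorted descending: 13, 12, 11, 9, 5, 5, 5, 4, 4, 4, 3, 2, 2, 2.
  13 → bin 1 (new)  [load 13/16]
  12 → bin 2 (new)  [load 12/16]
  11 → bin 3 (new)  [load 11/16]
  9 → bin 4 (new)  [load 9/16]
  5 → bin 3  [load 16/16]
  5 → bin 4  [load 14/16]
  5 → bin 5 (new)  [load 5/16]
  4 → bin 2  [load 16/16]
  4 → bin 5  [load 9/16]
  4 → bin 5  [load 13/16]
  3 → bin 1  [load 16/16]
  2 → bin 4  [load 16/16]
  2 → bin 5  [load 15/16]
  2 → bin 6 (new)  [load 2/16]
6 bins opened.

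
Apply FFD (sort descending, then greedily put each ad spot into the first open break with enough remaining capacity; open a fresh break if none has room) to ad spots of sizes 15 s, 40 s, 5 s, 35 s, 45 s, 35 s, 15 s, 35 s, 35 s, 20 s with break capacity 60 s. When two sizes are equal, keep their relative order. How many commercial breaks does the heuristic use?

Sorted descending: 45, 40, 35, 35, 35, 35, 20, 15, 15, 5.
  45 → break 1 (new)  [load 45/60]
  40 → break 2 (new)  [load 40/60]
  35 → break 3 (new)  [load 35/60]
  35 → break 4 (new)  [load 35/60]
  35 → break 5 (new)  [load 35/60]
  35 → break 6 (new)  [load 35/60]
  20 → break 2  [load 60/60]
  15 → break 1  [load 60/60]
  15 → break 3  [load 50/60]
  5 → break 3  [load 55/60]
6 commercial breaks opened.

6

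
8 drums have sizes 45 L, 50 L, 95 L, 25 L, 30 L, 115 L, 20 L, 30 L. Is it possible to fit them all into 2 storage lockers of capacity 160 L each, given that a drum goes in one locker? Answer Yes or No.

Total = 410 L; ⌈410/160⌉ = 3.
At least 3 storage lockers are required, but only 2 are allowed.

No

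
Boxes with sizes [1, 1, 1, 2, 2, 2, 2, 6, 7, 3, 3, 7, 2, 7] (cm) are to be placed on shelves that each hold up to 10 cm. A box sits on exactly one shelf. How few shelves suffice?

Total = 7 + 7 + 7 + 6 + 3 + 3 + 2 + 2 + 2 + 2 + 2 + 1 + 1 + 1 = 46 cm.
Lower bound: ⌈46/10⌉ = 5 shelves.
A packing using 5 shelves:
  shelf 1: 7 + 3 = 10
  shelf 2: 7 + 3 = 10
  shelf 3: 7 + 2 + 1 = 10
  shelf 4: 6 + 2 + 2 = 10
  shelf 5: 2 + 2 + 1 + 1 = 6
This matches the lower bound, so 5 is optimal.

5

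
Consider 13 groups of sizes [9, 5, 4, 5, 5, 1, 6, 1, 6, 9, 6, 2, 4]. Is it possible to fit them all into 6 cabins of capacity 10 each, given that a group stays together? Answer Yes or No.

Total = 63; ⌈63/10⌉ = 7.
At least 7 cabins are required, but only 6 are allowed.

No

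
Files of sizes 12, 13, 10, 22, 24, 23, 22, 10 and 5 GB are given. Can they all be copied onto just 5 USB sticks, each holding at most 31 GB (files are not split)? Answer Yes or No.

Total = 141 GB; ⌈141/31⌉ = 5.
The bound of 5 does not rule out 5, but exhaustive search shows no assignment into 5 USB sticks of capacity 31 GB exists — the minimum is 6.

No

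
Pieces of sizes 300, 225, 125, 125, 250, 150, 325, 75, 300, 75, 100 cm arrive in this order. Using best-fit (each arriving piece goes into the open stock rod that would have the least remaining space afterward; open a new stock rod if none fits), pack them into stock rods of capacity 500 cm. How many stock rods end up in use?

5

  300 → stock rod 1 (new)  [load 300/500]
  225 → stock rod 2 (new)  [load 225/500]
  125 → stock rod 1  [load 425/500]
  125 → stock rod 2  [load 350/500]
  250 → stock rod 3 (new)  [load 250/500]
  150 → stock rod 2  [load 500/500]
  325 → stock rod 4 (new)  [load 325/500]
  75 → stock rod 1  [load 500/500]
  300 → stock rod 5 (new)  [load 300/500]
  75 → stock rod 4  [load 400/500]
  100 → stock rod 4  [load 500/500]
5 stock rods opened.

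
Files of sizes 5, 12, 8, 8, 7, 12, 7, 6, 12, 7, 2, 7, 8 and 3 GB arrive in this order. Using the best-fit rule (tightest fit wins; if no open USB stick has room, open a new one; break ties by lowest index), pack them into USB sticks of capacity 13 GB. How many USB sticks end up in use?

  5 → USB stick 1 (new)  [load 5/13]
  12 → USB stick 2 (new)  [load 12/13]
  8 → USB stick 1  [load 13/13]
  8 → USB stick 3 (new)  [load 8/13]
  7 → USB stick 4 (new)  [load 7/13]
  12 → USB stick 5 (new)  [load 12/13]
  7 → USB stick 6 (new)  [load 7/13]
  6 → USB stick 4  [load 13/13]
  12 → USB stick 7 (new)  [load 12/13]
  7 → USB stick 8 (new)  [load 7/13]
  2 → USB stick 3  [load 10/13]
  7 → USB stick 9 (new)  [load 7/13]
  8 → USB stick 10 (new)  [load 8/13]
  3 → USB stick 3  [load 13/13]
10 USB sticks opened.

10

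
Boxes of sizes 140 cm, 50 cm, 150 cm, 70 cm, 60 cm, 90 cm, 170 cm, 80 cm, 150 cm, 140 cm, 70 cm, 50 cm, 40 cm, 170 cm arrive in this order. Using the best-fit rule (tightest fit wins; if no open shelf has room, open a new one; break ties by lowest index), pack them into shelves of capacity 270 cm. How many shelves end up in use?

6

  140 → shelf 1 (new)  [load 140/270]
  50 → shelf 1  [load 190/270]
  150 → shelf 2 (new)  [load 150/270]
  70 → shelf 1  [load 260/270]
  60 → shelf 2  [load 210/270]
  90 → shelf 3 (new)  [load 90/270]
  170 → shelf 3  [load 260/270]
  80 → shelf 4 (new)  [load 80/270]
  150 → shelf 4  [load 230/270]
  140 → shelf 5 (new)  [load 140/270]
  70 → shelf 5  [load 210/270]
  50 → shelf 2  [load 260/270]
  40 → shelf 4  [load 270/270]
  170 → shelf 6 (new)  [load 170/270]
6 shelves opened.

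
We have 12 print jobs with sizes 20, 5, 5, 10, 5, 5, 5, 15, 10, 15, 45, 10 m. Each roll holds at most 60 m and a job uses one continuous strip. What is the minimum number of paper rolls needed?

Total = 45 + 20 + 15 + 15 + 10 + 10 + 10 + 5 + 5 + 5 + 5 + 5 = 150 m.
Lower bound: ⌈150/60⌉ = 3 paper rolls.
A packing using 3 paper rolls:
  roll 1: 45 + 15 = 60
  roll 2: 20 + 15 + 10 + 10 + 5 = 60
  roll 3: 10 + 5 + 5 + 5 + 5 = 30
This matches the lower bound, so 3 is optimal.

3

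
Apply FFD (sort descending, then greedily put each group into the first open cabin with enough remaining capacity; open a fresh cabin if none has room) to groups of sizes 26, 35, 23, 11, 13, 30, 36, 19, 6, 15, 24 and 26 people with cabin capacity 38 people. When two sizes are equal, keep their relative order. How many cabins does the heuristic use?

Sorted descending: 36, 35, 30, 26, 26, 24, 23, 19, 15, 13, 11, 6.
  36 → cabin 1 (new)  [load 36/38]
  35 → cabin 2 (new)  [load 35/38]
  30 → cabin 3 (new)  [load 30/38]
  26 → cabin 4 (new)  [load 26/38]
  26 → cabin 5 (new)  [load 26/38]
  24 → cabin 6 (new)  [load 24/38]
  23 → cabin 7 (new)  [load 23/38]
  19 → cabin 8 (new)  [load 19/38]
  15 → cabin 7  [load 38/38]
  13 → cabin 6  [load 37/38]
  11 → cabin 4  [load 37/38]
  6 → cabin 3  [load 36/38]
8 cabins opened.

8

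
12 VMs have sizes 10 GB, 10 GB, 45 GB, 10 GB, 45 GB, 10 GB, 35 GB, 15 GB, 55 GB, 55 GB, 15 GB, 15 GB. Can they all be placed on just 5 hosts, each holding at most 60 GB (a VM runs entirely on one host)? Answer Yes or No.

Total = 320 GB; ⌈320/60⌉ = 6.
At least 6 hosts are required, but only 5 are allowed.

No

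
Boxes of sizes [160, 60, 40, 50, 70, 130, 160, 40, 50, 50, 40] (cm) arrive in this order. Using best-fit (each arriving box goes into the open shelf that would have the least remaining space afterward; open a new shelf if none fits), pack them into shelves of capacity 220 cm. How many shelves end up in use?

  160 → shelf 1 (new)  [load 160/220]
  60 → shelf 1  [load 220/220]
  40 → shelf 2 (new)  [load 40/220]
  50 → shelf 2  [load 90/220]
  70 → shelf 2  [load 160/220]
  130 → shelf 3 (new)  [load 130/220]
  160 → shelf 4 (new)  [load 160/220]
  40 → shelf 2  [load 200/220]
  50 → shelf 4  [load 210/220]
  50 → shelf 3  [load 180/220]
  40 → shelf 3  [load 220/220]
4 shelves opened.

4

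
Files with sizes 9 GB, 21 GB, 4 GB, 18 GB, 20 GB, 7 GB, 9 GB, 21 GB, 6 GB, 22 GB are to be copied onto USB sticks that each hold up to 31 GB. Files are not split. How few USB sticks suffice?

Total = 22 + 21 + 21 + 20 + 18 + 9 + 9 + 7 + 6 + 4 = 137 GB.
Lower bound: ⌈137/31⌉ = 5 USB sticks.
A packing using 5 USB sticks:
  USB stick 1: 22 + 9 = 31
  USB stick 2: 21 + 9 = 30
  USB stick 3: 21 + 7 = 28
  USB stick 4: 20 + 6 + 4 = 30
  USB stick 5: 18 = 18
This matches the lower bound, so 5 is optimal.

5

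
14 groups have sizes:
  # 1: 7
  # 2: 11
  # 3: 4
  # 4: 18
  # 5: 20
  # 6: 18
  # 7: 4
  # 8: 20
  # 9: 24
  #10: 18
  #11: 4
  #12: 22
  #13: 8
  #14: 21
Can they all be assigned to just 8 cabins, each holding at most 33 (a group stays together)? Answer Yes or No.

A valid assignment using 8 cabins:
  cabin 1: 24 + 8 = 32
  cabin 2: 22 + 11 = 33
  cabin 3: 21 + 7 + 4 = 32
  cabin 4: 20 + 4 + 4 = 28
  cabin 5: 20 = 20
  cabin 6: 18 = 18
  cabin 7: 18 = 18
  cabin 8: 18 = 18
Every load is within 33, so 8 cabins suffice.

Yes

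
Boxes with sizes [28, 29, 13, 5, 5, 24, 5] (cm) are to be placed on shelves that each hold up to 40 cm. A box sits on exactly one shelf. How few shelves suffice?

3

Total = 29 + 28 + 24 + 13 + 5 + 5 + 5 = 109 cm.
Lower bound: ⌈109/40⌉ = 3 shelves.
A packing using 3 shelves:
  shelf 1: 29 + 5 + 5 = 39
  shelf 2: 28 + 5 = 33
  shelf 3: 24 + 13 = 37
This matches the lower bound, so 3 is optimal.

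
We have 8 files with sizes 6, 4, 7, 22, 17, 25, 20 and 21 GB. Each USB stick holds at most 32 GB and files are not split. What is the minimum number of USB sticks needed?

5

Total = 25 + 22 + 21 + 20 + 17 + 7 + 6 + 4 = 122 GB.
Lower bound: ⌈122/32⌉ = 4 USB sticks.
Also, 5 files each exceed 16 GB, and no two of those can share a USB stick, so at least 5 USB sticks are needed.
A packing using 5 USB sticks:
  USB stick 1: 25 + 7 = 32
  USB stick 2: 22 + 6 + 4 = 32
  USB stick 3: 21 = 21
  USB stick 4: 20 = 20
  USB stick 5: 17 = 17
This matches the lower bound, so 5 is optimal.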